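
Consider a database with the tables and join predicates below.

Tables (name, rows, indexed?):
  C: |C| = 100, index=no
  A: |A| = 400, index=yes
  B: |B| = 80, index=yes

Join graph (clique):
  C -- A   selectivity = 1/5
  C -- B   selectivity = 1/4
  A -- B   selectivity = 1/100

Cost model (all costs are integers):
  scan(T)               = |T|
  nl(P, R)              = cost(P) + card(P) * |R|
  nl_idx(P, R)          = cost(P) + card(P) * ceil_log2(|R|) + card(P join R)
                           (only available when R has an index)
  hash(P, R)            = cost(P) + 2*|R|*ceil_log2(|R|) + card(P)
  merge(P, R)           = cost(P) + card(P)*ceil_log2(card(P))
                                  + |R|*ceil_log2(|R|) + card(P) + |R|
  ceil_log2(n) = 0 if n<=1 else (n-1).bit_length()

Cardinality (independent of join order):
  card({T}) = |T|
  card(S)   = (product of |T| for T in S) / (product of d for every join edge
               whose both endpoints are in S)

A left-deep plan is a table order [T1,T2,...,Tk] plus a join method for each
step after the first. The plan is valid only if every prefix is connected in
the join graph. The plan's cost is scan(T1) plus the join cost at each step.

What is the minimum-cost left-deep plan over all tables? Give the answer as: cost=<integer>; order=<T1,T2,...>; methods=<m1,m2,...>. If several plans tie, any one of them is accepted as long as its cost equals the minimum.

cost=2840; order=B,A,C; methods=nl_idx,hash

Selinger DP (subsets sized 1..n):
  {C}: scan cost=100, card=100
  {A}: scan cost=400, card=400
  {B}: scan cost=80, card=80
  {AC}: card=8000; try (C,hash)→2200, (A,merge)→4900, (C,merge)→5200, (A,hash)→7400, (A,nl_idx)→9000, (A,nl)→40100 …(+1); best=2200 via (C,hash)
  {BC}: card=2000; try (B,hash)→1320, (C,merge)→1520, (B,merge)→1540, (C,hash)→1560, (B,nl_idx)→2800, (C,nl)→8080 …(+1); best=1320 via (B,hash)
  {AB}: card=320; try (A,nl_idx)→1120, (B,hash)→1920, (B,nl_idx)→3520, (A,merge)→4720, (B,merge)→5040, (A,hash)→7360 …(+2); best=1120 via (A,nl_idx)
  {ABC}: card=1600; try (C,hash)→2840, (C,merge)→5120, (A,hash)→10520, (B,hash)→11320, (A,nl_idx)→20920, (A,merge)→29320 …(+5); best=2840 via (C,hash)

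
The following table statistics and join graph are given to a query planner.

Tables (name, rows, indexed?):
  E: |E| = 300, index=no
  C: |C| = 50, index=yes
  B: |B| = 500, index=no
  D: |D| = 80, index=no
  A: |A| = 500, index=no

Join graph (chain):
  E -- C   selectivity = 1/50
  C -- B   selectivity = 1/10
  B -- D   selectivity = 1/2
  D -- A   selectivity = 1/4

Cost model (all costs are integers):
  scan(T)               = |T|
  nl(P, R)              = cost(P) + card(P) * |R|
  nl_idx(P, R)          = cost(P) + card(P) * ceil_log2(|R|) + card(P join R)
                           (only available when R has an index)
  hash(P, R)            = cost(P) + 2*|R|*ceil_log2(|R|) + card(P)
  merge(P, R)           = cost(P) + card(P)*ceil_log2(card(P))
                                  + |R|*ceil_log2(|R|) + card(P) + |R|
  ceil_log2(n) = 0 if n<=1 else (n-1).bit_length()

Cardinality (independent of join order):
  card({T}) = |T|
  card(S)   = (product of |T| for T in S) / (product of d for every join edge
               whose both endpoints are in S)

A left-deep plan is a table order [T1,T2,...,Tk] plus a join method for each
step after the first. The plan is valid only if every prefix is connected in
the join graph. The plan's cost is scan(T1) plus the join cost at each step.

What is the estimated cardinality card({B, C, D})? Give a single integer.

Tables in S: B(500), C(50), D(80)
Edges inside S: C-B(d=10), B-D(d=2)
numerator = 500 * 50 * 80 = 2000000
denominator = 10 * 2 = 20
card(S) = 2000000 / 20 = 100000

100000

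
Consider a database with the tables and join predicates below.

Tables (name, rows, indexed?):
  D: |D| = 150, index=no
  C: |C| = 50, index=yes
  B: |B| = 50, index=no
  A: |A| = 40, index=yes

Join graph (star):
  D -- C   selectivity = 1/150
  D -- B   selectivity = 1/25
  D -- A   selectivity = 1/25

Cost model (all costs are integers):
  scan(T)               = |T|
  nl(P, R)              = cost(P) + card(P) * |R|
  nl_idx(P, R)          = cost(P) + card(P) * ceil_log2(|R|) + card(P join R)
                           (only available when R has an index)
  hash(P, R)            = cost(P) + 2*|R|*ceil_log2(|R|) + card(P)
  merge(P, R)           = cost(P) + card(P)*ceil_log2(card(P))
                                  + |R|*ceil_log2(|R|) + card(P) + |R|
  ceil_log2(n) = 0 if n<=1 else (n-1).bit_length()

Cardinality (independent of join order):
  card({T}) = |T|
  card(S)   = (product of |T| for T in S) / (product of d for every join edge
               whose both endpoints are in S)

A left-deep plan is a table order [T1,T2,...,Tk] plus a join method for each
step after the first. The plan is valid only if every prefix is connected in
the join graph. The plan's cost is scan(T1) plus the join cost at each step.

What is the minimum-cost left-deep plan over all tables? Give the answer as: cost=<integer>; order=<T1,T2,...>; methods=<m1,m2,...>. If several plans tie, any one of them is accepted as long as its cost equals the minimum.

cost=1960; order=D,C,A,B; methods=hash,nl_idx,hash

Selinger DP (subsets sized 1..n):
  {D}: scan cost=150, card=150
  {C}: scan cost=50, card=50
  {B}: scan cost=50, card=50
  {A}: scan cost=40, card=40
  {CD}: card=50; try (C,hash)→900, (C,nl_idx)→1100, (D,merge)→1750, (C,merge)→1850, (D,hash)→2500, (D,nl)→7550 …(+1); best=900 via (C,hash)
  {BD}: card=300; try (B,hash)→900, (D,merge)→1750, (B,merge)→1850, (D,hash)→2500, (D,nl)→7550, (B,nl)→7650; best=900 via (B,hash)
  {AD}: card=240; try (A,hash)→780, (A,nl_idx)→1290, (D,merge)→1670, (A,merge)→1780, (D,hash)→2480, (D,nl)→6040 …(+1); best=780 via (A,hash)
  {BCD}: card=100; try (B,hash)→1550, (B,merge)→1600, (C,hash)→1800, (C,nl_idx)→2800, (B,nl)→3400, (C,merge)→4250 …(+1); best=1550 via (B,hash)
  {ACD}: card=80; try (A,nl_idx)→1280, (A,hash)→1430, (A,merge)→1530, (C,hash)→1620, (C,nl_idx)→2300, (A,nl)→2900 …(+2); best=1280 via (A,nl_idx)
  {ABD}: card=480; try (B,hash)→1620, (A,hash)→1680, (A,nl_idx)→3180, (B,merge)→3290, (A,merge)→4180, (B,nl)→12780 …(+1); best=1620 via (B,hash)
  {ABCD}: card=160; try (B,hash)→1960, (A,hash)→2130, (B,merge)→2270, (A,nl_idx)→2310, (A,merge)→2630, (C,hash)→2700 …(+5); best=1960 via (B,hash)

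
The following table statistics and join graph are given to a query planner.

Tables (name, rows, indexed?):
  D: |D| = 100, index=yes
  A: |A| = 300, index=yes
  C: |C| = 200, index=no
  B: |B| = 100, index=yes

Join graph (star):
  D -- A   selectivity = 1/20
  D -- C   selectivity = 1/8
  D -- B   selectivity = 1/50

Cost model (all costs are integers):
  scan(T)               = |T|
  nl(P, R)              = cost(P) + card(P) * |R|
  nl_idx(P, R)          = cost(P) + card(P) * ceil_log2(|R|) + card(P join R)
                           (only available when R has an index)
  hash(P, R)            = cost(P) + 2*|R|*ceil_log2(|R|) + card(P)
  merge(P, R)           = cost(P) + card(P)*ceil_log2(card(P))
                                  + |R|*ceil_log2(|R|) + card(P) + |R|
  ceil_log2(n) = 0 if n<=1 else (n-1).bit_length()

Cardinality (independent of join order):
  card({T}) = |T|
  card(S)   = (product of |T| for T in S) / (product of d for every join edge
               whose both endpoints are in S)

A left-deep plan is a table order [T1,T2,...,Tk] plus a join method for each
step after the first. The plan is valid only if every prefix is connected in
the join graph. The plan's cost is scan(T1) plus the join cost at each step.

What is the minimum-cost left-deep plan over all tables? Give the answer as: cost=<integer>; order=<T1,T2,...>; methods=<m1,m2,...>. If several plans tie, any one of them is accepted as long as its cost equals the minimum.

Selinger DP (subsets sized 1..n):
  {D}: scan cost=100, card=100
  {A}: scan cost=300, card=300
  {C}: scan cost=200, card=200
  {B}: scan cost=100, card=100
  {AD}: card=1500; try (D,hash)→2000, (A,nl_idx)→2500, (D,nl_idx)→3900, (A,merge)→3900, (D,merge)→4100, (A,hash)→5600 …(+2); best=2000 via (D,hash)
  {CD}: card=2500; try (D,hash)→1800, (C,merge)→2700, (D,merge)→2800, (C,hash)→3400, (D,nl_idx)→4100, (C,nl)→20100 …(+1); best=1800 via (D,hash)
  {BD}: card=200; try (D,nl_idx)→1000, (B,nl_idx)→1000, (D,hash)→1600, (B,hash)→1600, (D,merge)→1700, (B,merge)→1700 …(+2); best=1000 via (D,nl_idx)
  {ACD}: card=37500; try (C,hash)→6700, (A,hash)→9700, (C,merge)→21800, (A,merge)→37300, (A,nl_idx)→61800, (C,nl)→302000 …(+1); best=6700 via (C,hash)
  {ABD}: card=3000; try (B,hash)→4900, (A,merge)→5800, (A,nl_idx)→5800, (A,hash)→6600, (B,nl_idx)→15500, (B,merge)→20800 …(+2); best=4900 via (B,hash)
  {BCD}: card=5000; try (C,hash)→4400, (C,merge)→4600, (B,hash)→5700, (B,nl_idx)→24300, (B,merge)→35100, (C,nl)→41000 …(+1); best=4400 via (C,hash)
  {ABCD}: card=75000; try (C,hash)→11100, (A,hash)→14800, (B,hash)→45600, (C,merge)→45700, (A,merge)→77400, (A,nl_idx)→124400 …(+5); best=11100 via (C,hash)

cost=11100; order=A,D,B,C; methods=hash,hash,hash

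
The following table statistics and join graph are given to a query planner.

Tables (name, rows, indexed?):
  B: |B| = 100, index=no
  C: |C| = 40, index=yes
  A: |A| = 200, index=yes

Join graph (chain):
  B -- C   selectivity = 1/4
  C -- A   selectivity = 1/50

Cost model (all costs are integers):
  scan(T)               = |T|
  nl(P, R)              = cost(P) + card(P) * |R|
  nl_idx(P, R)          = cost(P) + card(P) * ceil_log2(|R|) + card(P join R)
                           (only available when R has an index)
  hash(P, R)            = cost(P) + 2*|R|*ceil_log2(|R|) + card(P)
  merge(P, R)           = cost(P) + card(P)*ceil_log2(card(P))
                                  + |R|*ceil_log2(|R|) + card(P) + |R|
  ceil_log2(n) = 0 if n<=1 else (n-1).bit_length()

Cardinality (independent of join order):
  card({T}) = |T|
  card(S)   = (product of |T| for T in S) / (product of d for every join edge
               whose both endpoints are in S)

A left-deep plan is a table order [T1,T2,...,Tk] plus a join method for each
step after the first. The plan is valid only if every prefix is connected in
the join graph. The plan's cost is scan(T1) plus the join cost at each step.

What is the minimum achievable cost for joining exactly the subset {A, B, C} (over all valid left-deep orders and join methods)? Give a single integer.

Selinger DP over subsets of {A,B,C}:
  {B}: scan cost=100, card=100
  {C}: scan cost=40, card=40
  {A}: scan cost=200, card=200
  {BC}: card=1000; try (C,hash)→680, (B,merge)→1120, (C,merge)→1180, (B,hash)→1480, (C,nl_idx)→1700, (B,nl)→4040 …(+1); best=680 via (C,hash)
  {AC}: card=160; try (A,nl_idx)→520, (C,hash)→880, (C,nl_idx)→1560, (A,merge)→2120, (C,merge)→2280, (A,hash)→3280 …(+2); best=520 via (A,nl_idx)
  {ABC}: card=4000; try (B,hash)→2080, (B,merge)→2760, (A,hash)→4880, (A,nl_idx)→12680, (A,merge)→13480, (B,nl)→16520 …(+1); best=2080 via (B,hash)

2080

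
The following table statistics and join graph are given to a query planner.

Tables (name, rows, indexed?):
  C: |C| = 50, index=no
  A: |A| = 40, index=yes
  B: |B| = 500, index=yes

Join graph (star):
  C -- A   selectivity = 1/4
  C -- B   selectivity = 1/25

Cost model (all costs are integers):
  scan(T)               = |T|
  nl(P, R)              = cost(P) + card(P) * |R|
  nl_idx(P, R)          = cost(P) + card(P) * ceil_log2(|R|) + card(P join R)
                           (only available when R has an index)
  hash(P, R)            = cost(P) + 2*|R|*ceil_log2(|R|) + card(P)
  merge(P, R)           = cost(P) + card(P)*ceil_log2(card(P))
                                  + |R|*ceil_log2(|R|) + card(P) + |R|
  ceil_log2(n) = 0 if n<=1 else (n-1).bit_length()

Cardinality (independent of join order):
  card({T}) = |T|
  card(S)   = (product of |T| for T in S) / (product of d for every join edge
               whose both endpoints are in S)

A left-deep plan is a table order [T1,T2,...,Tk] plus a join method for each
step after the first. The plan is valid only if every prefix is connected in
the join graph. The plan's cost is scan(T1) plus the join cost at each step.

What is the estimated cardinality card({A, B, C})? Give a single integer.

10000

Tables in S: A(40), B(500), C(50)
Edges inside S: C-A(d=4), C-B(d=25)
numerator = 40 * 500 * 50 = 1000000
denominator = 4 * 25 = 100
card(S) = 1000000 / 100 = 10000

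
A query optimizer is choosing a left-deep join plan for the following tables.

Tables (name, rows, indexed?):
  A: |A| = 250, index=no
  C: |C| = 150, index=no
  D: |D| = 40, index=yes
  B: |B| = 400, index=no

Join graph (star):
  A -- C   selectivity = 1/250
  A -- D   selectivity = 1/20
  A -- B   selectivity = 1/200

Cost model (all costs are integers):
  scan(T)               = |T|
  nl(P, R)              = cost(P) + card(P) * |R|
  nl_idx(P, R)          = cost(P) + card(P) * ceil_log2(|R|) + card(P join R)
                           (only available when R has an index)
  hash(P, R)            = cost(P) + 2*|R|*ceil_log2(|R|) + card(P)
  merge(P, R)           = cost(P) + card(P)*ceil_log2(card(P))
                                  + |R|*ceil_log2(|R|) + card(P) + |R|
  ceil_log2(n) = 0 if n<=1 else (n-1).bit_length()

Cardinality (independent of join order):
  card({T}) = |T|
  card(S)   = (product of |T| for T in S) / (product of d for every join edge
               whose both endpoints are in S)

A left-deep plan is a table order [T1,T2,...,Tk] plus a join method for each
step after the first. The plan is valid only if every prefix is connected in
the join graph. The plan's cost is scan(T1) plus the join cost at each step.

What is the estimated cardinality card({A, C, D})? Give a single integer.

300

Tables in S: A(250), C(150), D(40)
Edges inside S: A-C(d=250), A-D(d=20)
numerator = 250 * 150 * 40 = 1500000
denominator = 250 * 20 = 5000
card(S) = 1500000 / 5000 = 300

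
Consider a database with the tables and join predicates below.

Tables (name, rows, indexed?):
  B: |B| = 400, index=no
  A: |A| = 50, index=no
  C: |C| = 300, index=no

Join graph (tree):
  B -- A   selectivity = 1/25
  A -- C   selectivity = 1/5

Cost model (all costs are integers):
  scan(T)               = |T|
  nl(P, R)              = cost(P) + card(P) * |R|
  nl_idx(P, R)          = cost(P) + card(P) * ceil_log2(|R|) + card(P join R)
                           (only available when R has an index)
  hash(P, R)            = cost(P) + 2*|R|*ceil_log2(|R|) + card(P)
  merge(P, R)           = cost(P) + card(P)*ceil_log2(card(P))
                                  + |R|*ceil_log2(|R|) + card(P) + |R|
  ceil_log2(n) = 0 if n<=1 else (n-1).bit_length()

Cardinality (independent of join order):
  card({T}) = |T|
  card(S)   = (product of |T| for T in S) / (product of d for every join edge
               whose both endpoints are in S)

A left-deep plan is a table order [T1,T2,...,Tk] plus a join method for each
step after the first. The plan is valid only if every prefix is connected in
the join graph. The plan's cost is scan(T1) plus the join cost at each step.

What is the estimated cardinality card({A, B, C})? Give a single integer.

48000

Tables in S: A(50), B(400), C(300)
Edges inside S: B-A(d=25), A-C(d=5)
numerator = 50 * 400 * 300 = 6000000
denominator = 25 * 5 = 125
card(S) = 6000000 / 125 = 48000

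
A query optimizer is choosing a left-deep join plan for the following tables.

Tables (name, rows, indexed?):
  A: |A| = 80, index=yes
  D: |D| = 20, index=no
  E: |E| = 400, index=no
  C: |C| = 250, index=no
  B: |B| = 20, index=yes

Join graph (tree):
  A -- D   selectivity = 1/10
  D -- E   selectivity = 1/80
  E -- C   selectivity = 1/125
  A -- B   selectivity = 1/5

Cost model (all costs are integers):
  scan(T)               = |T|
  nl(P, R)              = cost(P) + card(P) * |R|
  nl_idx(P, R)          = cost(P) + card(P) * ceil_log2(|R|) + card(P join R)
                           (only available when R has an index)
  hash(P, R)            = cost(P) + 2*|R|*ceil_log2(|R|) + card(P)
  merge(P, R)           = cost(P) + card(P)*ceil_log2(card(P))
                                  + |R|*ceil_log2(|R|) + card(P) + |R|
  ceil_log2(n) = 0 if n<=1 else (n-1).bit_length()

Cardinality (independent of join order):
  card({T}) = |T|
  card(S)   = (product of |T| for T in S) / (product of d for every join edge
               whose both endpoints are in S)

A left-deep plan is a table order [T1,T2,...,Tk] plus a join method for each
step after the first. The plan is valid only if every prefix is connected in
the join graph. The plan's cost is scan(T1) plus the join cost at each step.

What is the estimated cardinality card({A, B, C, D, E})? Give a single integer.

Tables in S: A(80), B(20), C(250), D(20), E(400)
Edges inside S: A-D(d=10), D-E(d=80), E-C(d=125), A-B(d=5)
numerator = 80 * 20 * 250 * 20 * 400 = 3200000000
denominator = 10 * 80 * 125 * 5 = 500000
card(S) = 3200000000 / 500000 = 6400

6400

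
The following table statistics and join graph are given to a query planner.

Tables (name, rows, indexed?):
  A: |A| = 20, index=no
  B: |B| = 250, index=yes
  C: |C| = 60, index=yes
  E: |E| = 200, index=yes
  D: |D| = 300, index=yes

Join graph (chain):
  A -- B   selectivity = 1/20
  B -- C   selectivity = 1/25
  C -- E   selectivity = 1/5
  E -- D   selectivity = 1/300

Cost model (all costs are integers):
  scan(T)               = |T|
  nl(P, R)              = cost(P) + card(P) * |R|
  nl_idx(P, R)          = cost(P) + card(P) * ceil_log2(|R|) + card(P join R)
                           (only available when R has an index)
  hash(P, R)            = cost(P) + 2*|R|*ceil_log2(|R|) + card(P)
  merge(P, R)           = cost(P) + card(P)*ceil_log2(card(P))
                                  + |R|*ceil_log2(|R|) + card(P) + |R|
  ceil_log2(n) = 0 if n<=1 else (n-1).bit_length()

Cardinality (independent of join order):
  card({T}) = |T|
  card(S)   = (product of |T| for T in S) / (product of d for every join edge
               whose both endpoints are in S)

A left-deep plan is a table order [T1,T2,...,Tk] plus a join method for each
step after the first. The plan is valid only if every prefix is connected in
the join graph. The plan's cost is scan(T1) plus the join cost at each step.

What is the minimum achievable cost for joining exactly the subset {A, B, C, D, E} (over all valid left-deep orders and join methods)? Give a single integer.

33720

Selinger DP over subsets of {A,B,C,D,E}:
  {A}: scan cost=20, card=20
  {B}: scan cost=250, card=250
  {C}: scan cost=60, card=60
  {E}: scan cost=200, card=200
  {D}: scan cost=300, card=300
  {AB}: card=250; try (B,nl_idx)→430, (A,hash)→700, (B,merge)→2390, (A,merge)→2620, (B,hash)→4040, (B,nl)→5020 …(+1); best=430 via (B,nl_idx)
  {BC}: card=600; try (B,nl_idx)→1140, (C,hash)→1220, (C,nl_idx)→2350, (B,merge)→2730, (C,merge)→2920, (B,hash)→4120 …(+2); best=1140 via (B,nl_idx)
  {CE}: card=2400; try (C,hash)→1120, (E,merge)→2280, (C,merge)→2420, (E,nl_idx)→2940, (E,hash)→3320, (C,nl_idx)→3800 …(+2); best=1120 via (C,hash)
  {DE}: card=200; try (D,nl_idx)→2200, (E,nl_idx)→2900, (E,hash)→3800, (D,merge)→5000, (E,merge)→5100, (D,hash)→5800 …(+2); best=2200 via (D,nl_idx)
  {ABC}: card=600; try (C,hash)→1400, (A,hash)→1940, (C,nl_idx)→2530, (C,merge)→3100, (A,merge)→7860, (A,nl)→13140 …(+1); best=1400 via (C,hash)
  {BCE}: card=24000; try (E,hash)→4940, (B,hash)→7520, (E,merge)→9540, (E,nl_idx)→29940, (B,merge)→34570, (B,nl_idx)→44320 …(+2); best=4940 via (E,hash)
  {CDE}: card=2400; try (C,hash)→3120, (C,merge)→4420, (C,nl_idx)→5800, (D,hash)→8920, (C,nl)→14200, (D,nl_idx)→25120 …(+2); best=3120 via (C,hash)
  {ABCE}: card=24000; try (E,hash)→5200, (E,merge)→9800, (A,hash)→29140, (E,nl_idx)→30200, (E,nl)→121400, (A,merge)→389060 …(+1); best=5200 via (E,hash)
  {BCDE}: card=24000; try (B,hash)→9520, (D,hash)→34340, (B,merge)→36570, (B,nl_idx)→46320, (D,nl_idx)→244940, (D,merge)→391940 …(+2); best=9520 via (B,hash)
  {ABCDE}: card=24000; try (A,hash)→33720, (D,hash)→34600, (D,nl_idx)→245200, (D,merge)→392200, (A,merge)→393640, (A,nl)→489520 …(+1); best=33720 via (A,hash)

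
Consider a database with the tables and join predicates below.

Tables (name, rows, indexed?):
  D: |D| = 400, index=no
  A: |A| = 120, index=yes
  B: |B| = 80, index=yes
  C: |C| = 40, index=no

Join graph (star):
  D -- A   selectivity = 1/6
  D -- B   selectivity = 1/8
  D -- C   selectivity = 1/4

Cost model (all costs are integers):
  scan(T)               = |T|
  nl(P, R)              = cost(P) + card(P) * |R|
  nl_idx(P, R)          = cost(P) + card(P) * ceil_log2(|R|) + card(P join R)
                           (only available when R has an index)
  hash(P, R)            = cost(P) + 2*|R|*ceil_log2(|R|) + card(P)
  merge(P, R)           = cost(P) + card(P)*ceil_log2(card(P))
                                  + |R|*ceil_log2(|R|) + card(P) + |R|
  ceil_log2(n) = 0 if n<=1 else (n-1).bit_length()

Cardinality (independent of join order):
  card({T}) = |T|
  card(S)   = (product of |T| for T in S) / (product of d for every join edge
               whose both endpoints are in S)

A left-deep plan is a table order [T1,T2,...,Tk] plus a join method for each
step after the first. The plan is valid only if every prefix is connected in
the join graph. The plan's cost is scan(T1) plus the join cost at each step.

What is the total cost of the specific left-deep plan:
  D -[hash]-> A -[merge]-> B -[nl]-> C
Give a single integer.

step 1: scan D: cost=400, card=400
step 2: join A via hash
    card(P join A) = 400*120/(6) = 8000
    cost = 400 + 2*120*7 + 400 = 2480
step 3: join B via merge
    card(P join B) = 8000*80/(8) = 80000
    cost = 2480 + 8000*13 + 80*7 + 8000 + 80 = 115120
step 4: join C via nl
    card(P join C) = 80000*40/(4) = 800000
    cost = 115120 + 80000*40 = 3315120

3315120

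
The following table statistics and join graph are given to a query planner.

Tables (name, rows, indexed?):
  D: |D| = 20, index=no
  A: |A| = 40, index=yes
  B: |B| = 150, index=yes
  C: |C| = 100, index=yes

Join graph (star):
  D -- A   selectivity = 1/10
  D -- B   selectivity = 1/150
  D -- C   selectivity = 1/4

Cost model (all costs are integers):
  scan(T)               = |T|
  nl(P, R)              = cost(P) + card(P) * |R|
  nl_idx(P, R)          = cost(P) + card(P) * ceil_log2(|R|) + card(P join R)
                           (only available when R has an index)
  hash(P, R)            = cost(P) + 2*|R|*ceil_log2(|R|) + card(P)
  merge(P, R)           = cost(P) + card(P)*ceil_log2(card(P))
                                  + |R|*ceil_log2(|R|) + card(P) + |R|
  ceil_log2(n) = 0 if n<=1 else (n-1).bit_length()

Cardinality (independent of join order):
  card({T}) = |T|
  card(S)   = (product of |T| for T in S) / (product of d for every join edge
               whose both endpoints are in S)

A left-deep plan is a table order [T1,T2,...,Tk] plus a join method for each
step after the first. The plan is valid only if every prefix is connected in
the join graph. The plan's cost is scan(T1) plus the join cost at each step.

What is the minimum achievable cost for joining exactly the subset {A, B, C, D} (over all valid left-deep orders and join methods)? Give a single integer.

Selinger DP over subsets of {A,B,C,D}:
  {D}: scan cost=20, card=20
  {A}: scan cost=40, card=40
  {B}: scan cost=150, card=150
  {C}: scan cost=100, card=100
  {AD}: card=80; try (A,nl_idx)→220, (D,hash)→280, (A,merge)→420, (D,merge)→440, (A,hash)→520, (A,nl)→820 …(+1); best=220 via (A,nl_idx)
  {BD}: card=20; try (B,nl_idx)→200, (D,hash)→500, (B,merge)→1490, (D,merge)→1620, (B,hash)→2440, (B,nl)→3020 …(+1); best=200 via (B,nl_idx)
  {CD}: card=500; try (D,hash)→400, (C,nl_idx)→660, (C,merge)→940, (D,merge)→1020, (C,hash)→1440, (C,nl)→2020 …(+1); best=400 via (D,hash)
  {ABD}: card=80; try (A,nl_idx)→400, (A,merge)→600, (A,hash)→700, (B,nl_idx)→940, (A,nl)→1000, (B,merge)→2210 …(+2); best=400 via (A,nl_idx)
  {ACD}: card=2000; try (A,hash)→1380, (C,merge)→1660, (C,hash)→1700, (C,nl_idx)→2780, (A,nl_idx)→5400, (A,merge)→5680 …(+2); best=1380 via (A,hash)
  {BCD}: card=500; try (C,nl_idx)→840, (C,merge)→1120, (C,hash)→1620, (C,nl)→2200, (B,hash)→3300, (B,nl_idx)→4900 …(+2); best=840 via (C,nl_idx)
  {ABCD}: card=2000; try (A,hash)→1820, (C,merge)→1840, (C,hash)→1880, (C,nl_idx)→2960, (B,hash)→5780, (A,nl_idx)→5840 …(+6); best=1820 via (A,hash)

1820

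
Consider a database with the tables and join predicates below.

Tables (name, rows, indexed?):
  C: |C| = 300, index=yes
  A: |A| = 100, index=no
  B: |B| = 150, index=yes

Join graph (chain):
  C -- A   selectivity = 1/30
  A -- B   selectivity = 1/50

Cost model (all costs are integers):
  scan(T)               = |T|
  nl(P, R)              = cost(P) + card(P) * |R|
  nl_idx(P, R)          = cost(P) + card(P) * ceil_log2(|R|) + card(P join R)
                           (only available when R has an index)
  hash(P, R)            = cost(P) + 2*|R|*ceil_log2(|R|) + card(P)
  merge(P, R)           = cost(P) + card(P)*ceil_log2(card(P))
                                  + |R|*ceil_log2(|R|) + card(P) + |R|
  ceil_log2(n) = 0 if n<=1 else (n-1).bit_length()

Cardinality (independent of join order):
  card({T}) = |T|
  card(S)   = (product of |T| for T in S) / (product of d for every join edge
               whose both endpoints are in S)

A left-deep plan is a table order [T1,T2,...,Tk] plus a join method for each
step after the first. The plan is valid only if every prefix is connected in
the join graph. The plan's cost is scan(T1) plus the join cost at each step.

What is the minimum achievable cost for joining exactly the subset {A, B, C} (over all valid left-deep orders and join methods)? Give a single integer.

5400

Selinger DP over subsets of {A,B,C}:
  {C}: scan cost=300, card=300
  {A}: scan cost=100, card=100
  {B}: scan cost=150, card=150
  {AC}: card=1000; try (C,nl_idx)→2000, (A,hash)→2000, (C,merge)→3900, (A,merge)→4100, (C,hash)→5600, (C,nl)→30100 …(+1); best=2000 via (C,nl_idx)
  {AB}: card=300; try (B,nl_idx)→1200, (A,hash)→1700, (B,merge)→2250, (A,merge)→2300, (B,hash)→2600, (B,nl)→15100 …(+1); best=1200 via (B,nl_idx)
  {ABC}: card=3000; try (B,hash)→5400, (C,hash)→6900, (C,nl_idx)→6900, (C,merge)→7200, (B,nl_idx)→13000, (B,merge)→14350 …(+2); best=5400 via (B,hash)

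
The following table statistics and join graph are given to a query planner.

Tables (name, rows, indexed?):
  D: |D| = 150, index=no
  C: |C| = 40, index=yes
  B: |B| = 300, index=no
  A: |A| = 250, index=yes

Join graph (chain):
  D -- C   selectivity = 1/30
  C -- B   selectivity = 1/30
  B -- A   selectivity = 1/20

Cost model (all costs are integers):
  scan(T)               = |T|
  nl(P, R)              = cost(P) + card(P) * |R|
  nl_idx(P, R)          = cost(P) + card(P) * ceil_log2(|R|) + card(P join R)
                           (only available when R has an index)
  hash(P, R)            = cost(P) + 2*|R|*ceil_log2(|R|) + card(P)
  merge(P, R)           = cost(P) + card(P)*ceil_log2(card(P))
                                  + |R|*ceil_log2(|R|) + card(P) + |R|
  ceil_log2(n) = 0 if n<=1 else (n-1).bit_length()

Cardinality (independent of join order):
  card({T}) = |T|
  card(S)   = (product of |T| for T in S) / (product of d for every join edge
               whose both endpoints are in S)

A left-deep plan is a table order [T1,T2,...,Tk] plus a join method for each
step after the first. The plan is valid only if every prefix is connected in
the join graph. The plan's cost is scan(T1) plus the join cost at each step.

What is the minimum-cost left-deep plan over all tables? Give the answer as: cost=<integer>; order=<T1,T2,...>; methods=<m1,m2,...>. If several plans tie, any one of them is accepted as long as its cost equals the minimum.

Selinger DP (subsets sized 1..n):
  {D}: scan cost=150, card=150
  {C}: scan cost=40, card=40
  {B}: scan cost=300, card=300
  {A}: scan cost=250, card=250
  {CD}: card=200; try (C,hash)→780, (C,nl_idx)→1250, (D,merge)→1670, (C,merge)→1780, (D,hash)→2480, (D,nl)→6040 …(+1); best=780 via (C,hash)
  {BC}: card=400; try (C,hash)→1080, (C,nl_idx)→2500, (B,merge)→3320, (C,merge)→3580, (B,hash)→5480, (B,nl)→12040 …(+1); best=1080 via (C,hash)
  {AB}: card=3750; try (A,hash)→4600, (B,merge)→5500, (A,merge)→5550, (B,hash)→5900, (A,nl_idx)→6450, (B,nl)→75250 …(+1); best=4600 via (A,hash)
  {BCD}: card=2000; try (D,hash)→3880, (B,merge)→5580, (B,hash)→6380, (D,merge)→6430, (B,nl)→60780, (D,nl)→61080; best=3880 via (D,hash)
  {ABC}: card=5000; try (A,hash)→5480, (A,merge)→7330, (C,hash)→8830, (A,nl_idx)→9280, (C,nl_idx)→32100, (C,merge)→53630 …(+2); best=5480 via (A,hash)
  {ABCD}: card=25000; try (A,hash)→9880, (D,hash)→12880, (A,merge)→30130, (A,nl_idx)→44880, (D,merge)→76830, (A,nl)→503880 …(+1); best=9880 via (A,hash)

cost=9880; order=B,C,D,A; methods=hash,hash,hash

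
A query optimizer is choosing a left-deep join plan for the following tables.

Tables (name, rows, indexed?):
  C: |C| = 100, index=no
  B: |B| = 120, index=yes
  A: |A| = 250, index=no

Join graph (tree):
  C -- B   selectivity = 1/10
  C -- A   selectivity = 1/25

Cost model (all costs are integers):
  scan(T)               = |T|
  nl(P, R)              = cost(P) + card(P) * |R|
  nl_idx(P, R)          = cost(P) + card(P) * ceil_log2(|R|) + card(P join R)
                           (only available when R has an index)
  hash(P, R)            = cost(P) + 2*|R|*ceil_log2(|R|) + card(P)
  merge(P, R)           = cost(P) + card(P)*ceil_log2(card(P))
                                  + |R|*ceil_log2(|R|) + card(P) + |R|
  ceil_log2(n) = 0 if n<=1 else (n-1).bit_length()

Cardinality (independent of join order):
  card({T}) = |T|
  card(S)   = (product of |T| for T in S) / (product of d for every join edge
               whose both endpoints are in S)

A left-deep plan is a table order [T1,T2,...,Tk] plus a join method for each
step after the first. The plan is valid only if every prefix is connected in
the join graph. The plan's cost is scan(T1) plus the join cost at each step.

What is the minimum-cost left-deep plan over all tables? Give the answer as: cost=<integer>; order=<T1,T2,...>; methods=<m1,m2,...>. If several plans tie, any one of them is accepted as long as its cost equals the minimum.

cost=4580; order=A,C,B; methods=hash,hash

Selinger DP (subsets sized 1..n):
  {C}: scan cost=100, card=100
  {B}: scan cost=120, card=120
  {A}: scan cost=250, card=250
  {BC}: card=1200; try (C,hash)→1640, (B,merge)→1860, (C,merge)→1880, (B,hash)→1880, (B,nl_idx)→2000, (B,nl)→12100 …(+1); best=1640 via (C,hash)
  {AC}: card=1000; try (C,hash)→1900, (A,merge)→3150, (C,merge)→3300, (A,hash)→4200, (A,nl)→25100, (C,nl)→25250; best=1900 via (C,hash)
  {ABC}: card=12000; try (B,hash)→4580, (A,hash)→6840, (B,merge)→13860, (A,merge)→18290, (B,nl_idx)→20900, (B,nl)→121900 …(+1); best=4580 via (B,hash)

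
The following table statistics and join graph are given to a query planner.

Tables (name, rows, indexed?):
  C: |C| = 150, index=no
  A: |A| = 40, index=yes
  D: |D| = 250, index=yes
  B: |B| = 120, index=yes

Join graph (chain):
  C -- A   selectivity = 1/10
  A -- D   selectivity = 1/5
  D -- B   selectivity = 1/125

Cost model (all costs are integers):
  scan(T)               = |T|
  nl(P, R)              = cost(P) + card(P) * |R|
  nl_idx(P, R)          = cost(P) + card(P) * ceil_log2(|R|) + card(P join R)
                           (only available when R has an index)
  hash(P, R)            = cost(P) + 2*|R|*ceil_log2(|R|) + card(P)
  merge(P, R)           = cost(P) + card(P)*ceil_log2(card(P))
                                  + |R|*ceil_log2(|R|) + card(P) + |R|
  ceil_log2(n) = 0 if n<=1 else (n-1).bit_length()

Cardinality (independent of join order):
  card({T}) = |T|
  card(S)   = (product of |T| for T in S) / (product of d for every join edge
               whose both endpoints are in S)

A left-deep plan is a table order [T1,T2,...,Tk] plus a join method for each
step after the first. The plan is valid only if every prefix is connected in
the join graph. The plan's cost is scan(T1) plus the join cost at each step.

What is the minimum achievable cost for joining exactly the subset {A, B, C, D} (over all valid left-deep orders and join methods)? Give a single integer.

Selinger DP over subsets of {A,B,C,D}:
  {C}: scan cost=150, card=150
  {A}: scan cost=40, card=40
  {D}: scan cost=250, card=250
  {B}: scan cost=120, card=120
  {AC}: card=600; try (A,hash)→780, (A,nl_idx)→1650, (C,merge)→1670, (A,merge)→1780, (C,hash)→2480, (C,nl)→6040 …(+1); best=780 via (A,hash)
  {AD}: card=2000; try (A,hash)→980, (D,nl_idx)→2360, (D,merge)→2570, (A,merge)→2780, (A,nl_idx)→3750, (D,hash)→4080 …(+2); best=980 via (A,hash)
  {BD}: card=240; try (D,nl_idx)→1320, (B,hash)→2180, (B,nl_idx)→2240, (D,merge)→3330, (B,merge)→3460, (D,hash)→4240 …(+2); best=1320 via (D,nl_idx)
  {ACD}: card=30000; try (D,hash)→5380, (C,hash)→5380, (D,merge)→9630, (C,merge)→26330, (D,nl_idx)→35580, (D,nl)→150780 …(+1); best=5380 via (D,hash)
  {ABD}: card=1920; try (A,hash)→2040, (A,merge)→3760, (B,hash)→4660, (A,nl_idx)→4680, (A,nl)→10920, (B,nl_idx)→16900 …(+2); best=2040 via (A,hash)
  {ABCD}: card=28800; try (C,hash)→6360, (C,merge)→26430, (B,hash)→37060, (B,nl_idx)→244180, (C,nl)→290040, (B,merge)→486340 …(+1); best=6360 via (C,hash)

6360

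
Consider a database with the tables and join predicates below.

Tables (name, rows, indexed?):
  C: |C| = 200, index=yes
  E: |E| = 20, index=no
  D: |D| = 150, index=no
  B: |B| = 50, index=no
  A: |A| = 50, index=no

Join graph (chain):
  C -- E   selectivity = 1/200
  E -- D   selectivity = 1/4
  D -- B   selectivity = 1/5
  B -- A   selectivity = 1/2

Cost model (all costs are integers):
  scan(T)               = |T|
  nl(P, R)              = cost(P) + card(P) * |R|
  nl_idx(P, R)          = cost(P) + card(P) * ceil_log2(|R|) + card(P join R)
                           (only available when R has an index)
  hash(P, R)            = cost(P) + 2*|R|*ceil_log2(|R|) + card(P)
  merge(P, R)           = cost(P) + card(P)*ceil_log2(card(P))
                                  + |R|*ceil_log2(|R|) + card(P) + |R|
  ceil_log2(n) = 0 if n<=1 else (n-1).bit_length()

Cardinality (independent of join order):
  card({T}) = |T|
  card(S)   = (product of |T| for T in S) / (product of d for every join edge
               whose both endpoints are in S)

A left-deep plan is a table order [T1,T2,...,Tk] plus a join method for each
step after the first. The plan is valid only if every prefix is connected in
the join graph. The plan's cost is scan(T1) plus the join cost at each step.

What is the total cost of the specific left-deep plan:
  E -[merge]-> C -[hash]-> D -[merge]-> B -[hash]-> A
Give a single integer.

21060

step 1: scan E: cost=20, card=20
step 2: join C via merge
    card(P join C) = 20*200/(200) = 20
    cost = 20 + 20*5 + 200*8 + 20 + 200 = 1940
step 3: join D via hash
    card(P join D) = 20*150/(4) = 750
    cost = 1940 + 2*150*8 + 20 = 4360
step 4: join B via merge
    card(P join B) = 750*50/(5) = 7500
    cost = 4360 + 750*10 + 50*6 + 750 + 50 = 12960
step 5: join A via hash
    card(P join A) = 7500*50/(2) = 187500
    cost = 12960 + 2*50*6 + 7500 = 21060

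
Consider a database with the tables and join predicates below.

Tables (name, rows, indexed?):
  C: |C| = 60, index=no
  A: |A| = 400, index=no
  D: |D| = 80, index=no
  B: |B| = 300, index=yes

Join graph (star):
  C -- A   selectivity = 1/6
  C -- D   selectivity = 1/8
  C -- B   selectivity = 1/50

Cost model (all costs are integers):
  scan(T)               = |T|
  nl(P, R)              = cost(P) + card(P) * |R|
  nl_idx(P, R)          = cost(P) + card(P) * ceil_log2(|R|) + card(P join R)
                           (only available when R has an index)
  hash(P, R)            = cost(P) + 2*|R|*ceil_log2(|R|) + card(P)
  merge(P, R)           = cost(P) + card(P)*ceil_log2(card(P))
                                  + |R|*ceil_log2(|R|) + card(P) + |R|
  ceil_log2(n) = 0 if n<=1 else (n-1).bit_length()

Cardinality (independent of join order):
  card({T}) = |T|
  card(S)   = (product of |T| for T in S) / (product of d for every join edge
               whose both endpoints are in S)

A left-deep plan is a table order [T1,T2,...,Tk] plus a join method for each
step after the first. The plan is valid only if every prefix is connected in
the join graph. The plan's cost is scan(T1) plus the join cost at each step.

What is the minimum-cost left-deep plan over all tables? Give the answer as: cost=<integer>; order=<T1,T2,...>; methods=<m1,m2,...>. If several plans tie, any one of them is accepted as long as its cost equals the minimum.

cost=13240; order=C,B,D,A; methods=nl_idx,hash,hash

Selinger DP (subsets sized 1..n):
  {C}: scan cost=60, card=60
  {A}: scan cost=400, card=400
  {D}: scan cost=80, card=80
  {B}: scan cost=300, card=300
  {AC}: card=4000; try (C,hash)→1520, (A,merge)→4480, (C,merge)→4820, (A,hash)→7320, (A,nl)→24060, (C,nl)→24400; best=1520 via (C,hash)
  {CD}: card=600; try (C,hash)→880, (D,merge)→1120, (C,merge)→1140, (D,hash)→1240, (D,nl)→4860, (C,nl)→4880; best=880 via (C,hash)
  {BC}: card=360; try (B,nl_idx)→960, (C,hash)→1320, (B,merge)→3480, (C,merge)→3720, (B,hash)→5520, (B,nl)→18060 …(+1); best=960 via (B,nl_idx)
  {ACD}: card=40000; try (D,hash)→6640, (A,hash)→8680, (A,merge)→11480, (D,merge)→54160, (A,nl)→240880, (D,nl)→321520; best=6640 via (D,hash)
  {ABC}: card=24000; try (A,hash)→8520, (A,merge)→8560, (B,hash)→10920, (B,merge)→56520, (B,nl_idx)→61520, (A,nl)→144960 …(+1); best=8520 via (A,hash)
  {BCD}: card=3600; try (D,hash)→2440, (D,merge)→5200, (B,hash)→6880, (B,nl_idx)→9880, (B,merge)→10480, (D,nl)→29760 …(+1); best=2440 via (D,hash)
  {ABCD}: card=240000; try (A,hash)→13240, (D,hash)→33640, (B,hash)→52040, (A,merge)→53240, (D,merge)→393160, (B,nl_idx)→606640 …(+4); best=13240 via (A,hash)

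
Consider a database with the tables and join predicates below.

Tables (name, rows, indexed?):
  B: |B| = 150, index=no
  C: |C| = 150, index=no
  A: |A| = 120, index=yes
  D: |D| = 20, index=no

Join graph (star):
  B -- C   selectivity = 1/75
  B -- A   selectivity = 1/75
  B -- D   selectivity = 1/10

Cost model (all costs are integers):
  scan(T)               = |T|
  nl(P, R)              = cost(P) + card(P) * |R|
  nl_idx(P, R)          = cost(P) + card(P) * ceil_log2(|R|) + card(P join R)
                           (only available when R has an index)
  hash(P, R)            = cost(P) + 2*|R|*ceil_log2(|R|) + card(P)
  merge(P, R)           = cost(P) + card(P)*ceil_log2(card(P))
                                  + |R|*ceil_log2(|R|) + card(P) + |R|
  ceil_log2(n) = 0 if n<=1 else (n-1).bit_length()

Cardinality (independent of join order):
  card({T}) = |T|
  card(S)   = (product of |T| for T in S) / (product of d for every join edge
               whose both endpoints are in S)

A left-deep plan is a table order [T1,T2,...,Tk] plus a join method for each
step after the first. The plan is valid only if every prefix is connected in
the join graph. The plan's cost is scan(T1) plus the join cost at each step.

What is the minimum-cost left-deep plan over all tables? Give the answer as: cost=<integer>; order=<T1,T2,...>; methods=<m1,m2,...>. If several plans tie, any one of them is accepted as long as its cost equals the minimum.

Selinger DP (subsets sized 1..n):
  {B}: scan cost=150, card=150
  {C}: scan cost=150, card=150
  {A}: scan cost=120, card=120
  {D}: scan cost=20, card=20
  {BC}: card=300; try (C,hash)→2700, (B,hash)→2700, (C,merge)→2850, (B,merge)→2850, (C,nl)→22650, (B,nl)→22650; best=2700 via (C,hash)
  {AB}: card=240; try (A,nl_idx)→1440, (A,hash)→1980, (B,merge)→2430, (A,merge)→2460, (B,hash)→2640, (B,nl)→18120 …(+1); best=1440 via (A,nl_idx)
  {BD}: card=300; try (D,hash)→500, (B,merge)→1490, (D,merge)→1620, (B,hash)→2440, (B,nl)→3020, (D,nl)→3150; best=500 via (D,hash)
  {ABC}: card=480; try (C,hash)→4080, (A,hash)→4680, (C,merge)→4950, (A,nl_idx)→5280, (A,merge)→6660, (C,nl)→37440 …(+1); best=4080 via (C,hash)
  {BCD}: card=600; try (D,hash)→3200, (C,hash)→3200, (C,merge)→4850, (D,merge)→5820, (D,nl)→8700, (C,nl)→45500; best=3200 via (D,hash)
  {ABD}: card=480; try (D,hash)→1880, (A,hash)→2480, (A,nl_idx)→3080, (D,merge)→3720, (A,merge)→4460, (D,nl)→6240 …(+1); best=1880 via (D,hash)
  {ABCD}: card=960; try (D,hash)→4760, (C,hash)→4760, (A,hash)→5480, (C,merge)→8030, (A,nl_idx)→8360, (D,merge)→9000 …(+4); best=4760 via (D,hash)

cost=4760; order=B,A,C,D; methods=nl_idx,hash,hash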